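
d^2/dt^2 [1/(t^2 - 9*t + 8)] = 2*(-t^2 + 9*t + (2*t - 9)^2 - 8)/(t^2 - 9*t + 8)^3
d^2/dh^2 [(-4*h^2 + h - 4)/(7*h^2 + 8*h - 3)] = 2*(273*h^3 - 840*h^2 - 609*h - 352)/(343*h^6 + 1176*h^5 + 903*h^4 - 496*h^3 - 387*h^2 + 216*h - 27)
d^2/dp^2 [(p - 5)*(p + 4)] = 2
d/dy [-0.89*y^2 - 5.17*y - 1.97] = -1.78*y - 5.17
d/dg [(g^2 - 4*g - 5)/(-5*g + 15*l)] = (g^2 - 4*g + 2*(2 - g)*(g - 3*l) - 5)/(5*(g - 3*l)^2)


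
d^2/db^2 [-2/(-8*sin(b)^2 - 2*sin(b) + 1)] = 4*(-128*sin(b)^4 - 24*sin(b)^3 + 174*sin(b)^2 + 47*sin(b) + 12)/(8*sin(b)^2 + 2*sin(b) - 1)^3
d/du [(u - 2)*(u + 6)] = 2*u + 4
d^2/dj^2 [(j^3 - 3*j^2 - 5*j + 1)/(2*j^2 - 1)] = 2*(-18*j^3 - 6*j^2 - 27*j - 1)/(8*j^6 - 12*j^4 + 6*j^2 - 1)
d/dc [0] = 0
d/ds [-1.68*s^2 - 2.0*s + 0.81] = -3.36*s - 2.0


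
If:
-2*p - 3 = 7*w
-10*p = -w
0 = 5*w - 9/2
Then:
No Solution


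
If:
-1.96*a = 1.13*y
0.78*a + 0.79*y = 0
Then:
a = 0.00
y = 0.00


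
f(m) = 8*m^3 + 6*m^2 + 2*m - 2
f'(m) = 24*m^2 + 12*m + 2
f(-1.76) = -30.55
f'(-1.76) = 55.22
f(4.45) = 830.68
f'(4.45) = 530.66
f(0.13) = -1.62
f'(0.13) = 3.97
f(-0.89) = -4.67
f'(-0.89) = 10.33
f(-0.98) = -5.73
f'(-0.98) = 13.29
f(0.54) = 2.09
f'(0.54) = 15.48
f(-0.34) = -2.30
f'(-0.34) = 0.69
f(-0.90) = -4.77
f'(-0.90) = 10.64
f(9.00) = 6334.00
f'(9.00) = 2054.00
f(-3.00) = -170.00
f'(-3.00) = 182.00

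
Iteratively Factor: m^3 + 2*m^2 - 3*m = (m - 1)*(m^2 + 3*m) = (m - 1)*(m + 3)*(m)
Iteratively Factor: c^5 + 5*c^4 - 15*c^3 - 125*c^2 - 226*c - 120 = (c + 4)*(c^4 + c^3 - 19*c^2 - 49*c - 30) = (c + 1)*(c + 4)*(c^3 - 19*c - 30) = (c + 1)*(c + 3)*(c + 4)*(c^2 - 3*c - 10) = (c - 5)*(c + 1)*(c + 3)*(c + 4)*(c + 2)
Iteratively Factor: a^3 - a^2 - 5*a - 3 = (a + 1)*(a^2 - 2*a - 3) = (a - 3)*(a + 1)*(a + 1)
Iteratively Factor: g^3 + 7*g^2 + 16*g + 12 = (g + 3)*(g^2 + 4*g + 4) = (g + 2)*(g + 3)*(g + 2)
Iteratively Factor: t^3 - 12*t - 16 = (t - 4)*(t^2 + 4*t + 4) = (t - 4)*(t + 2)*(t + 2)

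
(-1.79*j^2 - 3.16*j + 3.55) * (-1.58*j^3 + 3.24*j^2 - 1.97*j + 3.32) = 2.8282*j^5 - 0.8068*j^4 - 12.3211*j^3 + 11.7844*j^2 - 17.4847*j + 11.786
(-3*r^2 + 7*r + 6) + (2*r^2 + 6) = -r^2 + 7*r + 12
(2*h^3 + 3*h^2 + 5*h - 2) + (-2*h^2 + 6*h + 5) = 2*h^3 + h^2 + 11*h + 3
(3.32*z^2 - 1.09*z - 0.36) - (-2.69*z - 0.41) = 3.32*z^2 + 1.6*z + 0.05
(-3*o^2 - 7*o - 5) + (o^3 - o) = o^3 - 3*o^2 - 8*o - 5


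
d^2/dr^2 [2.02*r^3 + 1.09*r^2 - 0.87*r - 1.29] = 12.12*r + 2.18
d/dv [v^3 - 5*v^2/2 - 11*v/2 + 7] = 3*v^2 - 5*v - 11/2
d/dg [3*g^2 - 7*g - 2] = 6*g - 7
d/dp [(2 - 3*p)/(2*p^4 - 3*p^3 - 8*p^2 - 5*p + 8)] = 2*(9*p^4 - 17*p^3 - 3*p^2 + 16*p - 7)/(4*p^8 - 12*p^7 - 23*p^6 + 28*p^5 + 126*p^4 + 32*p^3 - 103*p^2 - 80*p + 64)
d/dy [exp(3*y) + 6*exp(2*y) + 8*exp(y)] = (3*exp(2*y) + 12*exp(y) + 8)*exp(y)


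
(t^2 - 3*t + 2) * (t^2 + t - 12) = t^4 - 2*t^3 - 13*t^2 + 38*t - 24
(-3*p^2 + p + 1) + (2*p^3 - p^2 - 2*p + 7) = 2*p^3 - 4*p^2 - p + 8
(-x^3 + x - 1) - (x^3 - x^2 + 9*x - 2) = -2*x^3 + x^2 - 8*x + 1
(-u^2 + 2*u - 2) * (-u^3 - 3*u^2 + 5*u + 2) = u^5 + u^4 - 9*u^3 + 14*u^2 - 6*u - 4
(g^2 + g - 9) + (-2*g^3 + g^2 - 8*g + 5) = -2*g^3 + 2*g^2 - 7*g - 4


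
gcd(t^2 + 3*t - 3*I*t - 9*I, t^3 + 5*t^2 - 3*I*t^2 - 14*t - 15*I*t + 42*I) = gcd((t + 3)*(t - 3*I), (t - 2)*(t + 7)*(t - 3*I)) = t - 3*I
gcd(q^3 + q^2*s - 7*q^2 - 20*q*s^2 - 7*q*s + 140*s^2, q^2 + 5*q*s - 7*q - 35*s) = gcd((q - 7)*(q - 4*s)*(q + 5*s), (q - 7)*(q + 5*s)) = q^2 + 5*q*s - 7*q - 35*s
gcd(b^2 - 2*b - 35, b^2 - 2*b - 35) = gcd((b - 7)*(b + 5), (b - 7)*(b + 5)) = b^2 - 2*b - 35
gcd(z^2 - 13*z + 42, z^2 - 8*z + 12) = z - 6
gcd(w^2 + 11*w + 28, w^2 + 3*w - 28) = w + 7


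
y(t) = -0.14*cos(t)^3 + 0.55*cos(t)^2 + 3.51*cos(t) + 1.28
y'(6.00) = 1.17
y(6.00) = 5.03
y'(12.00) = 2.22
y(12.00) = 4.55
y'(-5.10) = -3.58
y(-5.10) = 2.68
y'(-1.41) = 3.63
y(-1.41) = 1.86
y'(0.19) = -0.79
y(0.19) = 5.12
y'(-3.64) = -1.06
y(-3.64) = -1.28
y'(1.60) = -3.48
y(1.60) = 1.18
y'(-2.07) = 2.53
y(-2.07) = -0.26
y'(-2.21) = 2.17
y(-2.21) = -0.59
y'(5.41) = 3.10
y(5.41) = 3.72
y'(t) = 0.42*sin(t)*cos(t)^2 - 1.1*sin(t)*cos(t) - 3.51*sin(t)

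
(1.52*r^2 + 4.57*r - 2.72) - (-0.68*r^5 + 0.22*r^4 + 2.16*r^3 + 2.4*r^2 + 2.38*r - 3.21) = 0.68*r^5 - 0.22*r^4 - 2.16*r^3 - 0.88*r^2 + 2.19*r + 0.49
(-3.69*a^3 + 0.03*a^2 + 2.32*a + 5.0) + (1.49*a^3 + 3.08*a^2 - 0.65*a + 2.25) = -2.2*a^3 + 3.11*a^2 + 1.67*a + 7.25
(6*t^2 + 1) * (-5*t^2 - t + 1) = -30*t^4 - 6*t^3 + t^2 - t + 1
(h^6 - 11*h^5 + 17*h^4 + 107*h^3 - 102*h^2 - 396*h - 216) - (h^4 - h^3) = h^6 - 11*h^5 + 16*h^4 + 108*h^3 - 102*h^2 - 396*h - 216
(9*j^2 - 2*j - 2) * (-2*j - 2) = -18*j^3 - 14*j^2 + 8*j + 4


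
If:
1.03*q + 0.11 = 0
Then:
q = -0.11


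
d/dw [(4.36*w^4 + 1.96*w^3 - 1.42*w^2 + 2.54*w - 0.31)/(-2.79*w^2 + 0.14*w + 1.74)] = (-24.3288*w^5 - 3.6372*w^4 + 30.8944*w^3 + 17.119*w^2 - 6.6714*w + 4.463)/(7.7841*w^4 - 0.7812*w^3 - 9.6896*w^2 + 0.4872*w + 3.0276)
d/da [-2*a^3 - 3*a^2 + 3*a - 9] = -6*a^2 - 6*a + 3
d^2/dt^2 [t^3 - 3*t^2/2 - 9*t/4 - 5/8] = 6*t - 3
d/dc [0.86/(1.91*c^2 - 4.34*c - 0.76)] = (3.7324 - 3.2852*c)/(-1.91*c^2 + 4.34*c + 0.76)^2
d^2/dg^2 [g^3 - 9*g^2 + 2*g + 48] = 6*g - 18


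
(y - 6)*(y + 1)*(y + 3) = y^3 - 2*y^2 - 21*y - 18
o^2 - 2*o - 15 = (o - 5)*(o + 3)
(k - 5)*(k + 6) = k^2 + k - 30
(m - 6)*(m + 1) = m^2 - 5*m - 6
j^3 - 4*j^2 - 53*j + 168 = (j - 8)*(j - 3)*(j + 7)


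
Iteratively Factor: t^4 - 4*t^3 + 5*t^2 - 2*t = (t)*(t^3 - 4*t^2 + 5*t - 2) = t*(t - 1)*(t^2 - 3*t + 2) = t*(t - 2)*(t - 1)*(t - 1)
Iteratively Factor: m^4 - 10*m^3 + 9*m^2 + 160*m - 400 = (m - 5)*(m^3 - 5*m^2 - 16*m + 80) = (m - 5)*(m - 4)*(m^2 - m - 20) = (m - 5)*(m - 4)*(m + 4)*(m - 5)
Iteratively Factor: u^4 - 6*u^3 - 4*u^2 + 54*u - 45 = (u - 3)*(u^3 - 3*u^2 - 13*u + 15) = (u - 3)*(u + 3)*(u^2 - 6*u + 5) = (u - 5)*(u - 3)*(u + 3)*(u - 1)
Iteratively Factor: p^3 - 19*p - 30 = (p + 2)*(p^2 - 2*p - 15) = (p - 5)*(p + 2)*(p + 3)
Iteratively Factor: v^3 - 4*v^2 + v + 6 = (v + 1)*(v^2 - 5*v + 6) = (v - 2)*(v + 1)*(v - 3)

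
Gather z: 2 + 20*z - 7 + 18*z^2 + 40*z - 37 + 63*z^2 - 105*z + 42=81*z^2 - 45*z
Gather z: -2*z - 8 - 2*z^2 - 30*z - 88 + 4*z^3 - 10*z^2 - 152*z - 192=4*z^3 - 12*z^2 - 184*z - 288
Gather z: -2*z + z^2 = z^2 - 2*z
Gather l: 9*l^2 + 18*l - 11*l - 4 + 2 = 9*l^2 + 7*l - 2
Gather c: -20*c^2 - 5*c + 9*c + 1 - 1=-20*c^2 + 4*c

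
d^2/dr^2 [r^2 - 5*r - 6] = 2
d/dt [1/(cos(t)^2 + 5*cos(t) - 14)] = (2*cos(t) + 5)*sin(t)/(cos(t)^2 + 5*cos(t) - 14)^2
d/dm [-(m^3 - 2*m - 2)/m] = -2*m - 2/m^2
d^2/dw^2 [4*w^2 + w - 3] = 8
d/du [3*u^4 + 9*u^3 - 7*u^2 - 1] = u*(12*u^2 + 27*u - 14)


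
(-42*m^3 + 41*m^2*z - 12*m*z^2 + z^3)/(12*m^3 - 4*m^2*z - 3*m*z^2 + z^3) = (-7*m + z)/(2*m + z)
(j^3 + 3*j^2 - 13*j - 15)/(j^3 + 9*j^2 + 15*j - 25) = (j^2 - 2*j - 3)/(j^2 + 4*j - 5)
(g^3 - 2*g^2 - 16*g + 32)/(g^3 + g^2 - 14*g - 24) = (g^2 + 2*g - 8)/(g^2 + 5*g + 6)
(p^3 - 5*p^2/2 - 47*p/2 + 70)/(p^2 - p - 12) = (2*p^2 + 3*p - 35)/(2*(p + 3))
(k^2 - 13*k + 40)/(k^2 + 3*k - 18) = (k^2 - 13*k + 40)/(k^2 + 3*k - 18)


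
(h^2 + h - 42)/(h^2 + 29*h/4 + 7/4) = 4*(h - 6)/(4*h + 1)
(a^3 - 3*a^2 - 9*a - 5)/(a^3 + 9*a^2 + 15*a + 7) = (a - 5)/(a + 7)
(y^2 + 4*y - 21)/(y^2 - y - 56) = (y - 3)/(y - 8)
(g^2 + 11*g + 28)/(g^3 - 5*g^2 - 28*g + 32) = (g + 7)/(g^2 - 9*g + 8)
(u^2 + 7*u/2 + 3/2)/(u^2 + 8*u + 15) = (u + 1/2)/(u + 5)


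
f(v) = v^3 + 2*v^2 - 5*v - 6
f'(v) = 3*v^2 + 4*v - 5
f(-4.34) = -28.38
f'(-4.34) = 34.15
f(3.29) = 34.81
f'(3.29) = 40.63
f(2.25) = 4.27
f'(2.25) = 19.19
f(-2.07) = 4.05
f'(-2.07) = -0.43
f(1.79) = -2.81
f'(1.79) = 11.77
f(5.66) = 211.09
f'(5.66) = 113.75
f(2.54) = 10.59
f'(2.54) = 24.51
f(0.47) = -7.80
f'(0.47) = -2.46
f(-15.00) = -2856.00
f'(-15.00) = 610.00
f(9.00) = 840.00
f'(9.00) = 274.00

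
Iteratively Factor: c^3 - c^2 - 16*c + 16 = (c + 4)*(c^2 - 5*c + 4) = (c - 1)*(c + 4)*(c - 4)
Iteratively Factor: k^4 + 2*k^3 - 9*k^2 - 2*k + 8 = (k + 1)*(k^3 + k^2 - 10*k + 8) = (k - 2)*(k + 1)*(k^2 + 3*k - 4) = (k - 2)*(k + 1)*(k + 4)*(k - 1)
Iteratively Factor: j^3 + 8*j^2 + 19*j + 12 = (j + 1)*(j^2 + 7*j + 12) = (j + 1)*(j + 4)*(j + 3)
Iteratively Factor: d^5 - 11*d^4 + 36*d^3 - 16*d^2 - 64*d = (d - 4)*(d^4 - 7*d^3 + 8*d^2 + 16*d) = d*(d - 4)*(d^3 - 7*d^2 + 8*d + 16) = d*(d - 4)*(d + 1)*(d^2 - 8*d + 16) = d*(d - 4)^2*(d + 1)*(d - 4)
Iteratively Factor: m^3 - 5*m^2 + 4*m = (m - 4)*(m^2 - m) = m*(m - 4)*(m - 1)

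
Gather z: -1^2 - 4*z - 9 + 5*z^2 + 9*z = 5*z^2 + 5*z - 10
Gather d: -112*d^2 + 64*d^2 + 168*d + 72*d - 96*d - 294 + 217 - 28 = -48*d^2 + 144*d - 105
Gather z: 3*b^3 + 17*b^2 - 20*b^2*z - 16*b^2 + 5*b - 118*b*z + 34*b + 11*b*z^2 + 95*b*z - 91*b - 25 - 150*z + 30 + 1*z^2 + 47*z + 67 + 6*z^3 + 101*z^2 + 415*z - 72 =3*b^3 + b^2 - 52*b + 6*z^3 + z^2*(11*b + 102) + z*(-20*b^2 - 23*b + 312)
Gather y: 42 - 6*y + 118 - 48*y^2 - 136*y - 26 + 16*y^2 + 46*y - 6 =-32*y^2 - 96*y + 128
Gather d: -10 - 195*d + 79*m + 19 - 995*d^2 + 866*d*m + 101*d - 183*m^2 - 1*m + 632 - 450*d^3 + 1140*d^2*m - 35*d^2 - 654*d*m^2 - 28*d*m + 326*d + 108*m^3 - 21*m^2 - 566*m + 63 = -450*d^3 + d^2*(1140*m - 1030) + d*(-654*m^2 + 838*m + 232) + 108*m^3 - 204*m^2 - 488*m + 704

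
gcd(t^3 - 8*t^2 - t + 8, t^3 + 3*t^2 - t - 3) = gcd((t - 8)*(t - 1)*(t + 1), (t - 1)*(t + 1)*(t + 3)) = t^2 - 1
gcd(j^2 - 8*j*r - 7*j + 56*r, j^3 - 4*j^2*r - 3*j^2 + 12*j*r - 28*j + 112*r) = j - 7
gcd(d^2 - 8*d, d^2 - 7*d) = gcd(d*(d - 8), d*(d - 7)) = d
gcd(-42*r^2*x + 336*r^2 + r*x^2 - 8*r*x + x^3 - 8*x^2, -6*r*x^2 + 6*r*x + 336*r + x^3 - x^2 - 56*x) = -6*r*x + 48*r + x^2 - 8*x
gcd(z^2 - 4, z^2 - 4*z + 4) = z - 2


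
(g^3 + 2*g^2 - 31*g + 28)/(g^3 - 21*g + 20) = (g + 7)/(g + 5)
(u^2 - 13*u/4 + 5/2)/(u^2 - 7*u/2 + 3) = (4*u - 5)/(2*(2*u - 3))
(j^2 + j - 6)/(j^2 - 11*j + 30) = (j^2 + j - 6)/(j^2 - 11*j + 30)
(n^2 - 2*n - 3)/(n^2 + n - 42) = (n^2 - 2*n - 3)/(n^2 + n - 42)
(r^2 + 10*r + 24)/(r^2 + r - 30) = (r + 4)/(r - 5)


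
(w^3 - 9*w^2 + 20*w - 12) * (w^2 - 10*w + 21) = w^5 - 19*w^4 + 131*w^3 - 401*w^2 + 540*w - 252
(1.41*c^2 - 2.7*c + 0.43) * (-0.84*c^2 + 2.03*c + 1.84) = -1.1844*c^4 + 5.1303*c^3 - 3.2478*c^2 - 4.0951*c + 0.7912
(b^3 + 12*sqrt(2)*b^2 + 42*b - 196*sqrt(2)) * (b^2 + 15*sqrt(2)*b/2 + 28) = b^5 + 39*sqrt(2)*b^4/2 + 250*b^3 + 455*sqrt(2)*b^2 - 1764*b - 5488*sqrt(2)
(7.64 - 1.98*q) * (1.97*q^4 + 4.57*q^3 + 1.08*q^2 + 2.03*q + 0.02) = -3.9006*q^5 + 6.0022*q^4 + 32.7764*q^3 + 4.2318*q^2 + 15.4696*q + 0.1528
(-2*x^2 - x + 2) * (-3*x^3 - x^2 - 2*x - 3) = 6*x^5 + 5*x^4 - x^3 + 6*x^2 - x - 6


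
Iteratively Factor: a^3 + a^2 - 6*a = (a + 3)*(a^2 - 2*a) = a*(a + 3)*(a - 2)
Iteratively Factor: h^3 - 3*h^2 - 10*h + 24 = (h + 3)*(h^2 - 6*h + 8) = (h - 2)*(h + 3)*(h - 4)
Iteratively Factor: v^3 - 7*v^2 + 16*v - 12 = (v - 3)*(v^2 - 4*v + 4) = (v - 3)*(v - 2)*(v - 2)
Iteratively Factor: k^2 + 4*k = (k + 4)*(k)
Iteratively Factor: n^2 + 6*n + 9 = (n + 3)*(n + 3)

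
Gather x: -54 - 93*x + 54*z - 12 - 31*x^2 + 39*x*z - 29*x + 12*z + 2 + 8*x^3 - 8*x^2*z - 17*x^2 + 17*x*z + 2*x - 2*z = 8*x^3 + x^2*(-8*z - 48) + x*(56*z - 120) + 64*z - 64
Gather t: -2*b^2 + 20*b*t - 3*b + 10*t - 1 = -2*b^2 - 3*b + t*(20*b + 10) - 1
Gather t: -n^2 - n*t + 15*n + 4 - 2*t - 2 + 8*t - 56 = -n^2 + 15*n + t*(6 - n) - 54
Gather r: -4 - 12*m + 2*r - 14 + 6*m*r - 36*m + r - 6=-48*m + r*(6*m + 3) - 24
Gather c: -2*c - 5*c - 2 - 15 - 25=-7*c - 42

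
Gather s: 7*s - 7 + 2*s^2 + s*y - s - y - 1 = 2*s^2 + s*(y + 6) - y - 8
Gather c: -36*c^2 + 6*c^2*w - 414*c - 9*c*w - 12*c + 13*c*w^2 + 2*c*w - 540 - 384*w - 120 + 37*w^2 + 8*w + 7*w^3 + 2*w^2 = c^2*(6*w - 36) + c*(13*w^2 - 7*w - 426) + 7*w^3 + 39*w^2 - 376*w - 660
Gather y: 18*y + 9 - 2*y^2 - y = -2*y^2 + 17*y + 9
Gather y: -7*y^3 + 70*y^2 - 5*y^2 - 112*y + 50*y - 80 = -7*y^3 + 65*y^2 - 62*y - 80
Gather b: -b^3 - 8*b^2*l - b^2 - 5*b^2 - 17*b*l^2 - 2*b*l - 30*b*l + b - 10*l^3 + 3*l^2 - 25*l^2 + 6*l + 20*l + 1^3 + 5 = -b^3 + b^2*(-8*l - 6) + b*(-17*l^2 - 32*l + 1) - 10*l^3 - 22*l^2 + 26*l + 6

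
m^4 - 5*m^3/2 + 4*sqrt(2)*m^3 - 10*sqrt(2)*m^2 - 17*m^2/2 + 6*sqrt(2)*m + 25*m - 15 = (m - 3/2)*(m - 1)*(m - sqrt(2))*(m + 5*sqrt(2))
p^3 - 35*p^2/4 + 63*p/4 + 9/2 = (p - 6)*(p - 3)*(p + 1/4)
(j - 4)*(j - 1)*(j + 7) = j^3 + 2*j^2 - 31*j + 28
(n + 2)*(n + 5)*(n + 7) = n^3 + 14*n^2 + 59*n + 70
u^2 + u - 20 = (u - 4)*(u + 5)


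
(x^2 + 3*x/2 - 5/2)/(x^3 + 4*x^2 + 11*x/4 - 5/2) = 2*(x - 1)/(2*x^2 + 3*x - 2)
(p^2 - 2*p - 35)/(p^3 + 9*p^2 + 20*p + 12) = (p^2 - 2*p - 35)/(p^3 + 9*p^2 + 20*p + 12)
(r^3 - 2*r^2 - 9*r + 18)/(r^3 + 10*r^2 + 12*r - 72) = (r^2 - 9)/(r^2 + 12*r + 36)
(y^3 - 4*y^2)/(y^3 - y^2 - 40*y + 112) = y^2/(y^2 + 3*y - 28)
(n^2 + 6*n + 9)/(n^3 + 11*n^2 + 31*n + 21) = (n + 3)/(n^2 + 8*n + 7)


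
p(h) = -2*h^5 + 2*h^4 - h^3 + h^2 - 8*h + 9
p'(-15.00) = -533963.00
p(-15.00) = 1623729.00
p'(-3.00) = -1067.00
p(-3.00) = 717.00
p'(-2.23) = -363.39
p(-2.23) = 202.66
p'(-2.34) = -431.43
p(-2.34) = 246.29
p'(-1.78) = -166.57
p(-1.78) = 87.86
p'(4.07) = -2254.16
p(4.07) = -1759.21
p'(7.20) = -24036.99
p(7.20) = -33693.59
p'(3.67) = -1459.73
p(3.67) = -1025.06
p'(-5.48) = -10443.83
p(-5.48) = 11935.09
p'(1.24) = -18.52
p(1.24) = -2.42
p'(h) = -10*h^4 + 8*h^3 - 3*h^2 + 2*h - 8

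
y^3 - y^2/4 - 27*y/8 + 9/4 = (y - 3/2)*(y - 3/4)*(y + 2)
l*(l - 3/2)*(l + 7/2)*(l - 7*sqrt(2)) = l^4 - 7*sqrt(2)*l^3 + 2*l^3 - 14*sqrt(2)*l^2 - 21*l^2/4 + 147*sqrt(2)*l/4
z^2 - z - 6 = (z - 3)*(z + 2)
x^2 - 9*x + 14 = (x - 7)*(x - 2)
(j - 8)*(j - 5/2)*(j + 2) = j^3 - 17*j^2/2 - j + 40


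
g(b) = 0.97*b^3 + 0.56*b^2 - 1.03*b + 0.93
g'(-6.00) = 97.01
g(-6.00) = -182.25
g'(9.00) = 244.76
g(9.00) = 744.15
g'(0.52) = 0.34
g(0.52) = 0.68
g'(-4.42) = 50.87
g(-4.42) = -67.34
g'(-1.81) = 6.48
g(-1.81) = -1.12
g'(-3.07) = 22.96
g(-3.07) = -18.70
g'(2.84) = 25.62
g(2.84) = 24.74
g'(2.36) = 17.82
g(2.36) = 14.37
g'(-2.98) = 21.47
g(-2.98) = -16.70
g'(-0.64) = -0.55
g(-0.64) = 1.56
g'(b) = 2.91*b^2 + 1.12*b - 1.03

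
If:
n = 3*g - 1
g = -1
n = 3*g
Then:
No Solution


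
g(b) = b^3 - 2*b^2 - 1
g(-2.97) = -44.84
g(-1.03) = -4.21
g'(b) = 3*b^2 - 4*b = b*(3*b - 4)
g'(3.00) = 15.00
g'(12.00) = 384.00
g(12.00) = 1439.00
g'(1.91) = 3.30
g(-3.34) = -60.57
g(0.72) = -1.66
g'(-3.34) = 46.83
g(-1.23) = -5.89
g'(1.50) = 0.75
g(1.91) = -1.33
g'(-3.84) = 59.60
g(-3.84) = -87.11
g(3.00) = 8.00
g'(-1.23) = 9.46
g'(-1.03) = 7.30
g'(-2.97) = 38.34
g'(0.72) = -1.32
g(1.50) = -2.12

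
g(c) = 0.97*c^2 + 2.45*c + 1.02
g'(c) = 1.94*c + 2.45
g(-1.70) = -0.34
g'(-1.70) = -0.85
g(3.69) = 23.27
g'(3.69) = 9.61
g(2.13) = 10.64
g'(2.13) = 6.58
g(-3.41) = 3.94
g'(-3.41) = -4.17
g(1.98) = 9.67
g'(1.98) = 6.29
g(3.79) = 24.24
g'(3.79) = 9.80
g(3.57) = 22.13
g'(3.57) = 9.38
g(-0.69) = -0.21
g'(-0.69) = 1.11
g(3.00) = 17.10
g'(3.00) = 8.27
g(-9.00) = 57.54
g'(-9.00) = -15.01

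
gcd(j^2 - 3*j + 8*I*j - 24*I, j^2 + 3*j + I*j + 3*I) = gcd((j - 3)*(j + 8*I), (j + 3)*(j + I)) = 1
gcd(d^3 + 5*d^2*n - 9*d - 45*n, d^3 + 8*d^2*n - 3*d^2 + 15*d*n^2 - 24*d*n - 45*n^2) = d^2 + 5*d*n - 3*d - 15*n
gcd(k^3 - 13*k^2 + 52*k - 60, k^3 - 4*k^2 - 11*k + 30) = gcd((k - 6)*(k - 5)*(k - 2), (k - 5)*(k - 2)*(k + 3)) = k^2 - 7*k + 10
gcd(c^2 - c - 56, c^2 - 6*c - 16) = c - 8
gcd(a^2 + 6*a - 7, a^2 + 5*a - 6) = a - 1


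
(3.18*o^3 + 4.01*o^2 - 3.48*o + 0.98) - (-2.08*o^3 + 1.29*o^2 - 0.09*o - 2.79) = 5.26*o^3 + 2.72*o^2 - 3.39*o + 3.77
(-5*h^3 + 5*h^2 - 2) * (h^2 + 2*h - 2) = -5*h^5 - 5*h^4 + 20*h^3 - 12*h^2 - 4*h + 4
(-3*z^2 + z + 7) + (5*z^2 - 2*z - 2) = 2*z^2 - z + 5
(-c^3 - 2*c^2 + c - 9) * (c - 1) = -c^4 - c^3 + 3*c^2 - 10*c + 9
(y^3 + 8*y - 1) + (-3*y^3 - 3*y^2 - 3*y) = -2*y^3 - 3*y^2 + 5*y - 1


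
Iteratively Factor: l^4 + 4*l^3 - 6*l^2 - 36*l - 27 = (l + 3)*(l^3 + l^2 - 9*l - 9) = (l + 3)^2*(l^2 - 2*l - 3) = (l + 1)*(l + 3)^2*(l - 3)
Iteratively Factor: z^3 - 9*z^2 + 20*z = (z - 5)*(z^2 - 4*z) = (z - 5)*(z - 4)*(z)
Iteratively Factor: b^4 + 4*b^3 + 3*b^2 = (b + 3)*(b^3 + b^2) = b*(b + 3)*(b^2 + b) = b*(b + 1)*(b + 3)*(b)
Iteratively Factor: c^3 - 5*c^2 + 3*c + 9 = (c - 3)*(c^2 - 2*c - 3) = (c - 3)*(c + 1)*(c - 3)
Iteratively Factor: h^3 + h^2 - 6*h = (h)*(h^2 + h - 6) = h*(h - 2)*(h + 3)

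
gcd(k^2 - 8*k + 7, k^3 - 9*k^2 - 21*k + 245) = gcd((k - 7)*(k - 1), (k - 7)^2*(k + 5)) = k - 7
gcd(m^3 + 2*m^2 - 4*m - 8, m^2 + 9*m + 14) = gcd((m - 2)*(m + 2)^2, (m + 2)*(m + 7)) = m + 2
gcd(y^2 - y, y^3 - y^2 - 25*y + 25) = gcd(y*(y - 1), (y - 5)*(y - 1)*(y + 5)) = y - 1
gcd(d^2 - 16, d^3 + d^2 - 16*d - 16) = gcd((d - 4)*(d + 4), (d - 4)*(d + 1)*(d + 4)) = d^2 - 16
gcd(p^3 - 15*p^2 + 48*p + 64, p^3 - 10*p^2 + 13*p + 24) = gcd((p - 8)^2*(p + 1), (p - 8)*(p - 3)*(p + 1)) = p^2 - 7*p - 8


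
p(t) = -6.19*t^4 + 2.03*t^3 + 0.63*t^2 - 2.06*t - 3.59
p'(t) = -24.76*t^3 + 6.09*t^2 + 1.26*t - 2.06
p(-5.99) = -8373.83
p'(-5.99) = 5530.37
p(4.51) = -2374.77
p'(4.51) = -2143.84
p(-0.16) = -3.26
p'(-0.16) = -2.00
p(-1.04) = -10.29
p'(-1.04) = 31.07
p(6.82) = -12735.86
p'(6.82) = -7564.44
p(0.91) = -7.66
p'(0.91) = -14.53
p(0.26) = -4.08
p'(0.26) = -1.76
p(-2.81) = -423.81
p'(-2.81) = 591.86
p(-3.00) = -547.94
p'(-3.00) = 717.49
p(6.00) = -7577.03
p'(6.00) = -5123.42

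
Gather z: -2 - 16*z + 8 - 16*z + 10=16 - 32*z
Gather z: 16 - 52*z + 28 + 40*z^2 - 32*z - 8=40*z^2 - 84*z + 36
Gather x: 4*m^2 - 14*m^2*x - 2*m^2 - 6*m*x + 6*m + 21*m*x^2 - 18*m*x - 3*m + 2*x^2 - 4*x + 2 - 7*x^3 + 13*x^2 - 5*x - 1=2*m^2 + 3*m - 7*x^3 + x^2*(21*m + 15) + x*(-14*m^2 - 24*m - 9) + 1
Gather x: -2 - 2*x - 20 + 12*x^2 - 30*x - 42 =12*x^2 - 32*x - 64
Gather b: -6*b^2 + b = -6*b^2 + b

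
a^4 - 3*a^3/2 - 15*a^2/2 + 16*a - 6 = (a - 2)^2*(a - 1/2)*(a + 3)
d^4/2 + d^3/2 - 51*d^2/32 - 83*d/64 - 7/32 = (d/2 + 1)*(d - 7/4)*(d + 1/4)*(d + 1/2)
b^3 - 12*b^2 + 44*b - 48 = (b - 6)*(b - 4)*(b - 2)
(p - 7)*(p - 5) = p^2 - 12*p + 35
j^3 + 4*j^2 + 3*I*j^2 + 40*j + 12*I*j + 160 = (j + 4)*(j - 5*I)*(j + 8*I)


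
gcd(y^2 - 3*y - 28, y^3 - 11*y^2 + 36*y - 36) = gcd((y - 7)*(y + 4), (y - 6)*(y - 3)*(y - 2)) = 1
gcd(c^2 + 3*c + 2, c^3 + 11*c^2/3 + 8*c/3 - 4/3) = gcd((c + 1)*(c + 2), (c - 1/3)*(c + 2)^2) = c + 2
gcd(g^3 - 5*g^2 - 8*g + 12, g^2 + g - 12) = 1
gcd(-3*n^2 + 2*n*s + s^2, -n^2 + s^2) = -n + s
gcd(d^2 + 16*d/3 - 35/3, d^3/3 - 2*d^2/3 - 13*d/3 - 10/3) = 1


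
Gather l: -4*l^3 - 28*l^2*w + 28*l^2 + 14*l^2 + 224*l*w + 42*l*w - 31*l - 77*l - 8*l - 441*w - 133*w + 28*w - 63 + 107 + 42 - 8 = -4*l^3 + l^2*(42 - 28*w) + l*(266*w - 116) - 546*w + 78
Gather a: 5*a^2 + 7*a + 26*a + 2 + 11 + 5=5*a^2 + 33*a + 18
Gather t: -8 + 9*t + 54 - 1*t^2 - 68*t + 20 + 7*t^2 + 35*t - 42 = 6*t^2 - 24*t + 24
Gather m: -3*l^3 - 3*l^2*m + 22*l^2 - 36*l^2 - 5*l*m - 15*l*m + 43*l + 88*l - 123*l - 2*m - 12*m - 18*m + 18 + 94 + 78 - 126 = -3*l^3 - 14*l^2 + 8*l + m*(-3*l^2 - 20*l - 32) + 64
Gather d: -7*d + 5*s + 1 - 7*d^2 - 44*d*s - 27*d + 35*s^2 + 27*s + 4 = -7*d^2 + d*(-44*s - 34) + 35*s^2 + 32*s + 5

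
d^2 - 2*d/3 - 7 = (d - 3)*(d + 7/3)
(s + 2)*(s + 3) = s^2 + 5*s + 6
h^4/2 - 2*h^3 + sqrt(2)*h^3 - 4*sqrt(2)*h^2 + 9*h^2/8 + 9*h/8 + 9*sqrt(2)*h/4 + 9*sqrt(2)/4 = (h/2 + sqrt(2))*(h - 3)*(h - 3/2)*(h + 1/2)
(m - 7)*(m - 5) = m^2 - 12*m + 35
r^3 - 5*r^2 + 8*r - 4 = (r - 2)^2*(r - 1)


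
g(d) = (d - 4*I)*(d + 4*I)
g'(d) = 2*d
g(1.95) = 19.80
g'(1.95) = 3.90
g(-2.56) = 22.55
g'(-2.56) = -5.12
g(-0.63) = 16.40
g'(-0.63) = -1.26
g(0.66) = 16.44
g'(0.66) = 1.32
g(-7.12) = 66.69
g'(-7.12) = -14.24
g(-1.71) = 18.92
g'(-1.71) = -3.42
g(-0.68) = 16.46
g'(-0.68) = -1.36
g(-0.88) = 16.77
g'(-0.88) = -1.76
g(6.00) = 52.00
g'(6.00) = 12.00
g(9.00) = 97.00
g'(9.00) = 18.00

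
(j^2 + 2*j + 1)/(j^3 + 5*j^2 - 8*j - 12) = (j + 1)/(j^2 + 4*j - 12)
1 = 1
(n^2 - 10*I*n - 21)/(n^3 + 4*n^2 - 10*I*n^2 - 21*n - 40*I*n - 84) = 1/(n + 4)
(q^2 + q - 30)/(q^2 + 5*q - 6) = (q - 5)/(q - 1)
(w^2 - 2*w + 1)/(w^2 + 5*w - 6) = (w - 1)/(w + 6)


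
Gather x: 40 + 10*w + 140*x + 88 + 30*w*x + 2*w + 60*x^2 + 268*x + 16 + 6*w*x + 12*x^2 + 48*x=12*w + 72*x^2 + x*(36*w + 456) + 144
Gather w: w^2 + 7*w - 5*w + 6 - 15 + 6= w^2 + 2*w - 3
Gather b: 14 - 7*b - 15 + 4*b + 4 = 3 - 3*b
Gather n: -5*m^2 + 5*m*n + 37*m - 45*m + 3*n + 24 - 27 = -5*m^2 - 8*m + n*(5*m + 3) - 3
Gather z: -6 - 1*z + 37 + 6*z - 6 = 5*z + 25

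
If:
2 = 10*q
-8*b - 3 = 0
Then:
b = -3/8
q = 1/5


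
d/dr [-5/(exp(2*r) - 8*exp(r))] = 10*(exp(r) - 4)*exp(-r)/(exp(r) - 8)^2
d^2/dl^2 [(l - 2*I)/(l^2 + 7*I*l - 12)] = 2*((l - 2*I)*(2*l + 7*I)^2 - (3*l + 5*I)*(l^2 + 7*I*l - 12))/(l^2 + 7*I*l - 12)^3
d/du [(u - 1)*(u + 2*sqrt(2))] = 2*u - 1 + 2*sqrt(2)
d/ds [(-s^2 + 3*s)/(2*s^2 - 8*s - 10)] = (s^2 + 10*s - 15)/(2*(s^4 - 8*s^3 + 6*s^2 + 40*s + 25))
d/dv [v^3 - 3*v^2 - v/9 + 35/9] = 3*v^2 - 6*v - 1/9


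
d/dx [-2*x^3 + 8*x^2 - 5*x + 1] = -6*x^2 + 16*x - 5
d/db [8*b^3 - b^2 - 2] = 2*b*(12*b - 1)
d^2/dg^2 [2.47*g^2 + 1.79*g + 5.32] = 4.94000000000000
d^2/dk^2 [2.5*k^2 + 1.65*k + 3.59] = 5.00000000000000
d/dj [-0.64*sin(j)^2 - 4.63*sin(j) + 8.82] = -(1.28*sin(j) + 4.63)*cos(j)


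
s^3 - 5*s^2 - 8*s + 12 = (s - 6)*(s - 1)*(s + 2)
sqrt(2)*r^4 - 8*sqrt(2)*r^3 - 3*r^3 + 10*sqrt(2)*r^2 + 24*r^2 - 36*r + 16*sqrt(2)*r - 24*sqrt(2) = (r - 6)*(r - 2)*(r - 2*sqrt(2))*(sqrt(2)*r + 1)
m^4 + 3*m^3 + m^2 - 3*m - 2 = (m - 1)*(m + 1)^2*(m + 2)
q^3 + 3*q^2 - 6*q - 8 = (q - 2)*(q + 1)*(q + 4)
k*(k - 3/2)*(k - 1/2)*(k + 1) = k^4 - k^3 - 5*k^2/4 + 3*k/4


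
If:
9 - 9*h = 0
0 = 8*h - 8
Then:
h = 1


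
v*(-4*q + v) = -4*q*v + v^2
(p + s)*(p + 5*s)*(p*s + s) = p^3*s + 6*p^2*s^2 + p^2*s + 5*p*s^3 + 6*p*s^2 + 5*s^3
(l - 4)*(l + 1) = l^2 - 3*l - 4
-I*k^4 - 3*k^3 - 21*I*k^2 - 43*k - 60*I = (k - 5*I)*(k - 3*I)*(k + 4*I)*(-I*k + 1)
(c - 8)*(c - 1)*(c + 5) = c^3 - 4*c^2 - 37*c + 40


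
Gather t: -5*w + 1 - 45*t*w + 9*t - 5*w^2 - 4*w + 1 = t*(9 - 45*w) - 5*w^2 - 9*w + 2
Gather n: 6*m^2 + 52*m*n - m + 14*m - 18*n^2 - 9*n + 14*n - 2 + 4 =6*m^2 + 13*m - 18*n^2 + n*(52*m + 5) + 2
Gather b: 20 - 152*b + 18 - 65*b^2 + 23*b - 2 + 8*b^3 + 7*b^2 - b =8*b^3 - 58*b^2 - 130*b + 36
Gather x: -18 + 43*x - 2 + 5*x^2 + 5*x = 5*x^2 + 48*x - 20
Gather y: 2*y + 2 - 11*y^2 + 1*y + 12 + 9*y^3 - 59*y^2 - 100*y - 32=9*y^3 - 70*y^2 - 97*y - 18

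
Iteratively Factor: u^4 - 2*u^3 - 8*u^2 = (u)*(u^3 - 2*u^2 - 8*u) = u*(u + 2)*(u^2 - 4*u) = u*(u - 4)*(u + 2)*(u)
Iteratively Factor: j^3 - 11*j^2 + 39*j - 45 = (j - 3)*(j^2 - 8*j + 15) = (j - 3)^2*(j - 5)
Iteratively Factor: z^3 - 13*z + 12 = (z + 4)*(z^2 - 4*z + 3) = (z - 1)*(z + 4)*(z - 3)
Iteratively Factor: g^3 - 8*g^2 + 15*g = (g)*(g^2 - 8*g + 15) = g*(g - 5)*(g - 3)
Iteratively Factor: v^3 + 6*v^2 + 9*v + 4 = (v + 4)*(v^2 + 2*v + 1) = (v + 1)*(v + 4)*(v + 1)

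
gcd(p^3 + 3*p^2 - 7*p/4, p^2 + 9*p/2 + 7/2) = p + 7/2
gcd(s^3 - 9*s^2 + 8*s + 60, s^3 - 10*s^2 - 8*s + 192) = s - 6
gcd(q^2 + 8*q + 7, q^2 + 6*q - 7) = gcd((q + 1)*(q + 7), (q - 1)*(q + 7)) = q + 7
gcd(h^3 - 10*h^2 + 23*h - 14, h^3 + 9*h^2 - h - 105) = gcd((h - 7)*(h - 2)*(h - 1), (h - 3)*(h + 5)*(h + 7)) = 1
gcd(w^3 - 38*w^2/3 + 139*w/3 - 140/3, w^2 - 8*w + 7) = w - 7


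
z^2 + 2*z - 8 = (z - 2)*(z + 4)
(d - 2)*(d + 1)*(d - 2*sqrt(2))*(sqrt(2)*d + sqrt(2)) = sqrt(2)*d^4 - 4*d^3 - 3*sqrt(2)*d^2 - 2*sqrt(2)*d + 12*d + 8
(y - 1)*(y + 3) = y^2 + 2*y - 3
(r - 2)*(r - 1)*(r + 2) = r^3 - r^2 - 4*r + 4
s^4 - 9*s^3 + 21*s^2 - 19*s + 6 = (s - 6)*(s - 1)^3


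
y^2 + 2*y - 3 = (y - 1)*(y + 3)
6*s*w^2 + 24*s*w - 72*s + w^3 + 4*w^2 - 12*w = (6*s + w)*(w - 2)*(w + 6)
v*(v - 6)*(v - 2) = v^3 - 8*v^2 + 12*v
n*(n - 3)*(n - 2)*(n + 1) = n^4 - 4*n^3 + n^2 + 6*n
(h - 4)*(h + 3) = h^2 - h - 12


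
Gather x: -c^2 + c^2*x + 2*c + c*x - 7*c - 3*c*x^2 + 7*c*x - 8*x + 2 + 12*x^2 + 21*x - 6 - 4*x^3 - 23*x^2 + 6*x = -c^2 - 5*c - 4*x^3 + x^2*(-3*c - 11) + x*(c^2 + 8*c + 19) - 4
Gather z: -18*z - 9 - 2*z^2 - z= -2*z^2 - 19*z - 9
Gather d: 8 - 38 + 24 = -6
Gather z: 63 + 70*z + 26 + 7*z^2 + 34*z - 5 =7*z^2 + 104*z + 84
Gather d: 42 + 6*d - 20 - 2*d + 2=4*d + 24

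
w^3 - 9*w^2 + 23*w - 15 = (w - 5)*(w - 3)*(w - 1)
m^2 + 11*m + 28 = (m + 4)*(m + 7)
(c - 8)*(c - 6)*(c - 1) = c^3 - 15*c^2 + 62*c - 48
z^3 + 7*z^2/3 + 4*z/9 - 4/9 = (z - 1/3)*(z + 2/3)*(z + 2)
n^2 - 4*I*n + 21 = (n - 7*I)*(n + 3*I)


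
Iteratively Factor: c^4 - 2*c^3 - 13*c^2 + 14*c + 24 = (c + 1)*(c^3 - 3*c^2 - 10*c + 24) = (c + 1)*(c + 3)*(c^2 - 6*c + 8) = (c - 2)*(c + 1)*(c + 3)*(c - 4)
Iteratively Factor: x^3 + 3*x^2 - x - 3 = (x - 1)*(x^2 + 4*x + 3) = (x - 1)*(x + 1)*(x + 3)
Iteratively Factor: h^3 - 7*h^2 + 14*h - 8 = (h - 2)*(h^2 - 5*h + 4) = (h - 2)*(h - 1)*(h - 4)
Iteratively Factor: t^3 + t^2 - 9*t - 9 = (t + 1)*(t^2 - 9) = (t - 3)*(t + 1)*(t + 3)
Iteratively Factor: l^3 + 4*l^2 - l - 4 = (l + 4)*(l^2 - 1) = (l + 1)*(l + 4)*(l - 1)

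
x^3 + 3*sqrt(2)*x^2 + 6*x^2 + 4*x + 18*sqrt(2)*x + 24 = (x + 6)*(x + sqrt(2))*(x + 2*sqrt(2))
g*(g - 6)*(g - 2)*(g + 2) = g^4 - 6*g^3 - 4*g^2 + 24*g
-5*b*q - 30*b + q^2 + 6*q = (-5*b + q)*(q + 6)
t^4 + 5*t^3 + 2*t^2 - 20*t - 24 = (t - 2)*(t + 2)^2*(t + 3)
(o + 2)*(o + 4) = o^2 + 6*o + 8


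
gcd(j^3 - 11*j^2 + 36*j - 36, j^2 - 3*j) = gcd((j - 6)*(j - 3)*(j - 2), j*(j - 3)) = j - 3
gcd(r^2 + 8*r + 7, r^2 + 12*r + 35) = r + 7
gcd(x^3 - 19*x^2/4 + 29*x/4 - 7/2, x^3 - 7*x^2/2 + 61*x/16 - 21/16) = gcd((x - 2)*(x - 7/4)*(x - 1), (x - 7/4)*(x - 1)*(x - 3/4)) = x^2 - 11*x/4 + 7/4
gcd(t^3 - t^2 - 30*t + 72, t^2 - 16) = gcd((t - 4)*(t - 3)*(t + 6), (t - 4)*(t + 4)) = t - 4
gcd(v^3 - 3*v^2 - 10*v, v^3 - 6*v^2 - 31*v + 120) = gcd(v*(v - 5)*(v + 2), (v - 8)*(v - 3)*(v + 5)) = 1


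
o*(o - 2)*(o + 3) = o^3 + o^2 - 6*o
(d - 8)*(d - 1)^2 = d^3 - 10*d^2 + 17*d - 8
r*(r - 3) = r^2 - 3*r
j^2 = j^2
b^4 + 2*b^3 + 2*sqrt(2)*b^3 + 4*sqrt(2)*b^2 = b^2*(b + 2)*(b + 2*sqrt(2))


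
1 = 1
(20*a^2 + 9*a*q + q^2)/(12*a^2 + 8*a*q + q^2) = (20*a^2 + 9*a*q + q^2)/(12*a^2 + 8*a*q + q^2)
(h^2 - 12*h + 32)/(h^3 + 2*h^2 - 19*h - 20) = (h - 8)/(h^2 + 6*h + 5)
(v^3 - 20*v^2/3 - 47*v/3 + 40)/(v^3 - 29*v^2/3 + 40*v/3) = (v + 3)/v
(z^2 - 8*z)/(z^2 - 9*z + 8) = z/(z - 1)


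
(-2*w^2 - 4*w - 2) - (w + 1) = -2*w^2 - 5*w - 3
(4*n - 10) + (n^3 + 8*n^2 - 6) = n^3 + 8*n^2 + 4*n - 16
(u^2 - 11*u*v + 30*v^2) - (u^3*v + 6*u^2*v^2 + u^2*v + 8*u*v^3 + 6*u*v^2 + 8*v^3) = -u^3*v - 6*u^2*v^2 - u^2*v + u^2 - 8*u*v^3 - 6*u*v^2 - 11*u*v - 8*v^3 + 30*v^2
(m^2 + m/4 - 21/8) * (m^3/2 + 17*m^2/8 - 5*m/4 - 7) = m^5/2 + 9*m^4/4 - 65*m^3/32 - 825*m^2/64 + 49*m/32 + 147/8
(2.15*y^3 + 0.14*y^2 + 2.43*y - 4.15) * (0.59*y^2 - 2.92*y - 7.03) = 1.2685*y^5 - 6.1954*y^4 - 14.0896*y^3 - 10.5283*y^2 - 4.9649*y + 29.1745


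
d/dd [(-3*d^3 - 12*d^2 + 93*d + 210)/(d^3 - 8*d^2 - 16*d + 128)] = 18*(2*d^4 - 5*d^3 - 47*d^2 + 16*d + 848)/(d^6 - 16*d^5 + 32*d^4 + 512*d^3 - 1792*d^2 - 4096*d + 16384)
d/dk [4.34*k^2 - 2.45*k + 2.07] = 8.68*k - 2.45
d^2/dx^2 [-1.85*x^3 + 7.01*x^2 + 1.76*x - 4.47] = 14.02 - 11.1*x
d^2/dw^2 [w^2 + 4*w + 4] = 2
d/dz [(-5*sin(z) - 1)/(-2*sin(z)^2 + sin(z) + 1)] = (-4*sin(z) + 5*cos(2*z) - 9)*cos(z)/(sin(z) + cos(2*z))^2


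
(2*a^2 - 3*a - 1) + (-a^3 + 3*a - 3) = -a^3 + 2*a^2 - 4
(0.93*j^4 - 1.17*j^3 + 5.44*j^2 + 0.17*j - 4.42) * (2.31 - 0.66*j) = -0.6138*j^5 + 2.9205*j^4 - 6.2931*j^3 + 12.4542*j^2 + 3.3099*j - 10.2102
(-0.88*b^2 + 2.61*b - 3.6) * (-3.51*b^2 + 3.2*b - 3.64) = 3.0888*b^4 - 11.9771*b^3 + 24.1912*b^2 - 21.0204*b + 13.104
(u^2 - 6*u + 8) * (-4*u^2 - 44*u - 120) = -4*u^4 - 20*u^3 + 112*u^2 + 368*u - 960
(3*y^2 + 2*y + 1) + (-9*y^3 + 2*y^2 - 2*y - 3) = -9*y^3 + 5*y^2 - 2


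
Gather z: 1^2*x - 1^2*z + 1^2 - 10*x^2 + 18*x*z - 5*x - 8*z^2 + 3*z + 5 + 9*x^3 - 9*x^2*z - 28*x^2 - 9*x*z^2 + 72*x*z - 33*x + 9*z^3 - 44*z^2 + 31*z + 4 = 9*x^3 - 38*x^2 - 37*x + 9*z^3 + z^2*(-9*x - 52) + z*(-9*x^2 + 90*x + 33) + 10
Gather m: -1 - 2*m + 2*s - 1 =-2*m + 2*s - 2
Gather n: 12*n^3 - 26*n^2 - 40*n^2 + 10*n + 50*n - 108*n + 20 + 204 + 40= 12*n^3 - 66*n^2 - 48*n + 264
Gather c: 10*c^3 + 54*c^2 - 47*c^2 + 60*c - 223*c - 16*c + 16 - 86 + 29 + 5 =10*c^3 + 7*c^2 - 179*c - 36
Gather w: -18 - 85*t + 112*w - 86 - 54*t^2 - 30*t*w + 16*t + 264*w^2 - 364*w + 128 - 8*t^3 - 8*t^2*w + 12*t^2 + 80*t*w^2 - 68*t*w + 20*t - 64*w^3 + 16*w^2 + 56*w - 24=-8*t^3 - 42*t^2 - 49*t - 64*w^3 + w^2*(80*t + 280) + w*(-8*t^2 - 98*t - 196)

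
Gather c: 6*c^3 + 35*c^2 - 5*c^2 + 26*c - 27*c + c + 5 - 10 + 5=6*c^3 + 30*c^2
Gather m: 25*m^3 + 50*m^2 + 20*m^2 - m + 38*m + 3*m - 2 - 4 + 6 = 25*m^3 + 70*m^2 + 40*m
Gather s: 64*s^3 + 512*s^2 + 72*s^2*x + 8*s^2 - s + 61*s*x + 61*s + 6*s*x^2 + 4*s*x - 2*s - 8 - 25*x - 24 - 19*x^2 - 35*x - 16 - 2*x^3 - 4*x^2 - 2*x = 64*s^3 + s^2*(72*x + 520) + s*(6*x^2 + 65*x + 58) - 2*x^3 - 23*x^2 - 62*x - 48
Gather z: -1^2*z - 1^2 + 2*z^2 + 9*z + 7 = 2*z^2 + 8*z + 6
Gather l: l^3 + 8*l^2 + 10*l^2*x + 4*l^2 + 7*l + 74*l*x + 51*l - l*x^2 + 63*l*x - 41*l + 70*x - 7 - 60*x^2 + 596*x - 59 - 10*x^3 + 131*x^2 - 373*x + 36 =l^3 + l^2*(10*x + 12) + l*(-x^2 + 137*x + 17) - 10*x^3 + 71*x^2 + 293*x - 30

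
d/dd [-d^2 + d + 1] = 1 - 2*d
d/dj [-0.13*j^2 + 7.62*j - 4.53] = 7.62 - 0.26*j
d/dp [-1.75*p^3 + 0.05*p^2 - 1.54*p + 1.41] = -5.25*p^2 + 0.1*p - 1.54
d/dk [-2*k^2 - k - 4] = -4*k - 1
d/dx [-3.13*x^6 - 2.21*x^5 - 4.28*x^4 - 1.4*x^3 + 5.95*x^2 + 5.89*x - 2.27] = -18.78*x^5 - 11.05*x^4 - 17.12*x^3 - 4.2*x^2 + 11.9*x + 5.89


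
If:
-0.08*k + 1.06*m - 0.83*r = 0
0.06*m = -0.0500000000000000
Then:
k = -10.375*r - 11.0416666666667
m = -0.83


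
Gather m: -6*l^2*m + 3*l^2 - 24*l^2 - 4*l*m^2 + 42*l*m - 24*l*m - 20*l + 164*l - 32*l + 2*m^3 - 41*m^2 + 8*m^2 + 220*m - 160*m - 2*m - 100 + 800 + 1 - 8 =-21*l^2 + 112*l + 2*m^3 + m^2*(-4*l - 33) + m*(-6*l^2 + 18*l + 58) + 693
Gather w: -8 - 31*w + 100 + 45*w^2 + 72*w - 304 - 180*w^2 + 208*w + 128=-135*w^2 + 249*w - 84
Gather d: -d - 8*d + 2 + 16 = 18 - 9*d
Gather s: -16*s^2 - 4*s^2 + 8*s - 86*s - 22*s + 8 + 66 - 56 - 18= -20*s^2 - 100*s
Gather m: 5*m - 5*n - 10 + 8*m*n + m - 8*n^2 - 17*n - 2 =m*(8*n + 6) - 8*n^2 - 22*n - 12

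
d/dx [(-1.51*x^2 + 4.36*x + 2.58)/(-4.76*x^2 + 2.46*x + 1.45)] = (17.039*x^2 + 20.1826*x - 0.0247999999999999)/(22.6576*x^4 - 23.4192*x^3 - 7.7524*x^2 + 7.134*x + 2.1025)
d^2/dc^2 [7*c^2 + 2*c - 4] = 14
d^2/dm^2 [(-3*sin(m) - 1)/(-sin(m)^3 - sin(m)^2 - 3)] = (-12*sin(m)^7 - 18*sin(m)^6 + 4*sin(m)^5 + 143*sin(m)^4 + 103*sin(m)^3 - 90*sin(m)^2 - 99*sin(m) - 6)/(sin(m)^3 + sin(m)^2 + 3)^3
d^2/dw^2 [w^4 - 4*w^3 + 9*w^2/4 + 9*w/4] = 12*w^2 - 24*w + 9/2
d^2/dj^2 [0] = 0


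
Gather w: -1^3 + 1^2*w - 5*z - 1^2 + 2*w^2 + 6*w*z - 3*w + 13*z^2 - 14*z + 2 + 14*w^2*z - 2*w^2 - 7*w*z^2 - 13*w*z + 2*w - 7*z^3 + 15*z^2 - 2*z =14*w^2*z + w*(-7*z^2 - 7*z) - 7*z^3 + 28*z^2 - 21*z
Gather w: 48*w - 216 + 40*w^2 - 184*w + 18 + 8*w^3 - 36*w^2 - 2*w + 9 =8*w^3 + 4*w^2 - 138*w - 189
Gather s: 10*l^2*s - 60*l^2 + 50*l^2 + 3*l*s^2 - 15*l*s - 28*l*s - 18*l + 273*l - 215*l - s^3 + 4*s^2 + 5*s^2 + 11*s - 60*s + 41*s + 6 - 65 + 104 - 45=-10*l^2 + 40*l - s^3 + s^2*(3*l + 9) + s*(10*l^2 - 43*l - 8)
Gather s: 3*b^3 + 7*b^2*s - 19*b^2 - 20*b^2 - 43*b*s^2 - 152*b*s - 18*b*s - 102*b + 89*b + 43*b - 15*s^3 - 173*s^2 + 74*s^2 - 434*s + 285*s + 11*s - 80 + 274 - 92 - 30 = 3*b^3 - 39*b^2 + 30*b - 15*s^3 + s^2*(-43*b - 99) + s*(7*b^2 - 170*b - 138) + 72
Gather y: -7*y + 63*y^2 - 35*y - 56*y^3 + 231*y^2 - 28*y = -56*y^3 + 294*y^2 - 70*y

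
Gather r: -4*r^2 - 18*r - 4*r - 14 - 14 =-4*r^2 - 22*r - 28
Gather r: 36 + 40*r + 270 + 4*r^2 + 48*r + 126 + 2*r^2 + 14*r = 6*r^2 + 102*r + 432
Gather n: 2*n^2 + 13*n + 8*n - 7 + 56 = 2*n^2 + 21*n + 49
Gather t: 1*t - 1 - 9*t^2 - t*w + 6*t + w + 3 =-9*t^2 + t*(7 - w) + w + 2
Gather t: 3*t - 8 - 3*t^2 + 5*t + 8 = -3*t^2 + 8*t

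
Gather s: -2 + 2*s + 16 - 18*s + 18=32 - 16*s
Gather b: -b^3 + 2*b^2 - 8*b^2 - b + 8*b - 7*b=-b^3 - 6*b^2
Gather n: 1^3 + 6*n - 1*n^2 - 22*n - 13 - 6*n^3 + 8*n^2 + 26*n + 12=-6*n^3 + 7*n^2 + 10*n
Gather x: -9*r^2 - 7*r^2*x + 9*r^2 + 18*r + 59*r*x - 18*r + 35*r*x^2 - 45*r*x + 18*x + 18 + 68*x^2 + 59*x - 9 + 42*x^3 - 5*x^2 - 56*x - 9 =42*x^3 + x^2*(35*r + 63) + x*(-7*r^2 + 14*r + 21)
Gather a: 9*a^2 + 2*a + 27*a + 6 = 9*a^2 + 29*a + 6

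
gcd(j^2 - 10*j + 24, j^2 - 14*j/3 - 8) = j - 6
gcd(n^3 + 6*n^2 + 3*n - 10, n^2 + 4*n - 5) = n^2 + 4*n - 5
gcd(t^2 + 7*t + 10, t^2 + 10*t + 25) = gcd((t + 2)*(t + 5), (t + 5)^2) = t + 5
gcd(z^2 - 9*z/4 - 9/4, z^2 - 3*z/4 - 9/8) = z + 3/4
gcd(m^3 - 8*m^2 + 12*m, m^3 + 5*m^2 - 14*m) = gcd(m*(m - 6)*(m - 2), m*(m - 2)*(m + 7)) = m^2 - 2*m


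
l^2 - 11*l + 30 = (l - 6)*(l - 5)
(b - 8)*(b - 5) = b^2 - 13*b + 40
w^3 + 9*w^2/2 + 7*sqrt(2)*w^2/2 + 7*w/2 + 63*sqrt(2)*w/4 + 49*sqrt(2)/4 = (w + 1)*(w + 7/2)*(w + 7*sqrt(2)/2)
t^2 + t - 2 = (t - 1)*(t + 2)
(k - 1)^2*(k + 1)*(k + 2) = k^4 + k^3 - 3*k^2 - k + 2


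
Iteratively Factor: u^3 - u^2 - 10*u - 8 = (u + 2)*(u^2 - 3*u - 4) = (u - 4)*(u + 2)*(u + 1)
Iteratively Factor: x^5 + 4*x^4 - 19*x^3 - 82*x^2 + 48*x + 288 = (x - 4)*(x^4 + 8*x^3 + 13*x^2 - 30*x - 72) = (x - 4)*(x - 2)*(x^3 + 10*x^2 + 33*x + 36) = (x - 4)*(x - 2)*(x + 4)*(x^2 + 6*x + 9) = (x - 4)*(x - 2)*(x + 3)*(x + 4)*(x + 3)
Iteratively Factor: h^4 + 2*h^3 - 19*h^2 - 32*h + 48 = (h + 4)*(h^3 - 2*h^2 - 11*h + 12) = (h - 1)*(h + 4)*(h^2 - h - 12) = (h - 1)*(h + 3)*(h + 4)*(h - 4)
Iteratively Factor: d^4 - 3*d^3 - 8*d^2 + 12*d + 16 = (d + 2)*(d^3 - 5*d^2 + 2*d + 8) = (d - 4)*(d + 2)*(d^2 - d - 2) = (d - 4)*(d + 1)*(d + 2)*(d - 2)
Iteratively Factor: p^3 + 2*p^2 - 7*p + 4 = (p - 1)*(p^2 + 3*p - 4) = (p - 1)^2*(p + 4)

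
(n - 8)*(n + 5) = n^2 - 3*n - 40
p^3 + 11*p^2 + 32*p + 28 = (p + 2)^2*(p + 7)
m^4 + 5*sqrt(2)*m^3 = m^3*(m + 5*sqrt(2))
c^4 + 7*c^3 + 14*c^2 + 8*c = c*(c + 1)*(c + 2)*(c + 4)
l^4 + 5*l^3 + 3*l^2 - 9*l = l*(l - 1)*(l + 3)^2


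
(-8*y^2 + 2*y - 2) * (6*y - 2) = -48*y^3 + 28*y^2 - 16*y + 4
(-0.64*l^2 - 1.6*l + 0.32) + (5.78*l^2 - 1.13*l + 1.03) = 5.14*l^2 - 2.73*l + 1.35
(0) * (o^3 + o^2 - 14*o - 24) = 0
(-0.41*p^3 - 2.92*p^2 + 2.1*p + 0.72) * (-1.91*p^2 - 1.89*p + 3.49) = 0.7831*p^5 + 6.3521*p^4 + 0.0768999999999993*p^3 - 15.535*p^2 + 5.9682*p + 2.5128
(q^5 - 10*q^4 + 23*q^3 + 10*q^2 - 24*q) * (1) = q^5 - 10*q^4 + 23*q^3 + 10*q^2 - 24*q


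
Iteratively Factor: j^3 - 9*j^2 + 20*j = (j - 4)*(j^2 - 5*j) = j*(j - 4)*(j - 5)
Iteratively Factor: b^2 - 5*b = (b)*(b - 5)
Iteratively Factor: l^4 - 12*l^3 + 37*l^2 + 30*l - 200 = (l - 5)*(l^3 - 7*l^2 + 2*l + 40) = (l - 5)*(l + 2)*(l^2 - 9*l + 20) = (l - 5)^2*(l + 2)*(l - 4)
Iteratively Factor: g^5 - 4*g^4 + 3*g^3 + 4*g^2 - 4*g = (g + 1)*(g^4 - 5*g^3 + 8*g^2 - 4*g) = (g - 2)*(g + 1)*(g^3 - 3*g^2 + 2*g) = (g - 2)^2*(g + 1)*(g^2 - g) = g*(g - 2)^2*(g + 1)*(g - 1)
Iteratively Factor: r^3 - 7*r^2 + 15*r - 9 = (r - 1)*(r^2 - 6*r + 9) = (r - 3)*(r - 1)*(r - 3)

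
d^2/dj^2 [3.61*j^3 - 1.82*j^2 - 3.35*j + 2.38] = 21.66*j - 3.64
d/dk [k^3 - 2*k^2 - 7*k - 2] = 3*k^2 - 4*k - 7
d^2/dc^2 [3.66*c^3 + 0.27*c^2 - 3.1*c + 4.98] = 21.96*c + 0.54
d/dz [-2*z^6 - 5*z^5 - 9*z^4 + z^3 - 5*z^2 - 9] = z*(-12*z^4 - 25*z^3 - 36*z^2 + 3*z - 10)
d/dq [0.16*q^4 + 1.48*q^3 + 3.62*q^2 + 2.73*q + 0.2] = 0.64*q^3 + 4.44*q^2 + 7.24*q + 2.73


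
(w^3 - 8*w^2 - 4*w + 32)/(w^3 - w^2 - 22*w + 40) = (w^2 - 6*w - 16)/(w^2 + w - 20)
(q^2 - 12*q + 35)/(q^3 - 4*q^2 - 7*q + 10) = (q - 7)/(q^2 + q - 2)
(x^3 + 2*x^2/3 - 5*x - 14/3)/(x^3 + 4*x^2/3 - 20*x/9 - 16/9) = 3*(3*x^2 - 4*x - 7)/(9*x^2 - 6*x - 8)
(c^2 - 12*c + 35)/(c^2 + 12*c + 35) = (c^2 - 12*c + 35)/(c^2 + 12*c + 35)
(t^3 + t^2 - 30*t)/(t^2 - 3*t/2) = 2*(t^2 + t - 30)/(2*t - 3)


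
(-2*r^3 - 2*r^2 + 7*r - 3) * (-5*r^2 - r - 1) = 10*r^5 + 12*r^4 - 31*r^3 + 10*r^2 - 4*r + 3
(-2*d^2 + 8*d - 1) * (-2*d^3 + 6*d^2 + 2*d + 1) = 4*d^5 - 28*d^4 + 46*d^3 + 8*d^2 + 6*d - 1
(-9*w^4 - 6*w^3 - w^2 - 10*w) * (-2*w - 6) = 18*w^5 + 66*w^4 + 38*w^3 + 26*w^2 + 60*w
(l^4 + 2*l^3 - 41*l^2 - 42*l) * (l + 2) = l^5 + 4*l^4 - 37*l^3 - 124*l^2 - 84*l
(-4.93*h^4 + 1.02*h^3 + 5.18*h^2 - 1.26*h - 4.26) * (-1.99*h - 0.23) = 9.8107*h^5 - 0.8959*h^4 - 10.5428*h^3 + 1.316*h^2 + 8.7672*h + 0.9798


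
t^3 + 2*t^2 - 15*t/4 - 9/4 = (t - 3/2)*(t + 1/2)*(t + 3)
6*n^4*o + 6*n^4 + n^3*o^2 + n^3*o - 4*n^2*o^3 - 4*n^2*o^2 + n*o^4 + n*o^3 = (-3*n + o)*(-2*n + o)*(n + o)*(n*o + n)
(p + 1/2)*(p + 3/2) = p^2 + 2*p + 3/4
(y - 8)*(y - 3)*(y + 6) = y^3 - 5*y^2 - 42*y + 144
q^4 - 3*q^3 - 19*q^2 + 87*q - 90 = (q - 3)^2*(q - 2)*(q + 5)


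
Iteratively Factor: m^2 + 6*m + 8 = (m + 2)*(m + 4)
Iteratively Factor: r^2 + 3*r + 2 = (r + 2)*(r + 1)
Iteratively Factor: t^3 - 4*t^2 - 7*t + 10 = (t - 1)*(t^2 - 3*t - 10) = (t - 1)*(t + 2)*(t - 5)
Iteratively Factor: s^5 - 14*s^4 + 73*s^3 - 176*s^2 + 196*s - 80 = (s - 2)*(s^4 - 12*s^3 + 49*s^2 - 78*s + 40) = (s - 2)^2*(s^3 - 10*s^2 + 29*s - 20) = (s - 4)*(s - 2)^2*(s^2 - 6*s + 5) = (s - 5)*(s - 4)*(s - 2)^2*(s - 1)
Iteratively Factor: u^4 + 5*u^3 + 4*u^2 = (u)*(u^3 + 5*u^2 + 4*u) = u*(u + 1)*(u^2 + 4*u) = u^2*(u + 1)*(u + 4)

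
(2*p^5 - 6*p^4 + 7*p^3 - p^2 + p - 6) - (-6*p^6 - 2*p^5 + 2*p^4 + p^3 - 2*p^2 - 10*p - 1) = 6*p^6 + 4*p^5 - 8*p^4 + 6*p^3 + p^2 + 11*p - 5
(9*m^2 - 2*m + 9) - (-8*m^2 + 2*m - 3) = 17*m^2 - 4*m + 12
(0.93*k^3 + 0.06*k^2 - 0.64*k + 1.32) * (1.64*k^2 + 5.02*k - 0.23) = 1.5252*k^5 + 4.767*k^4 - 0.9623*k^3 - 1.0618*k^2 + 6.7736*k - 0.3036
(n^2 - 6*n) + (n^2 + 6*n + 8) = 2*n^2 + 8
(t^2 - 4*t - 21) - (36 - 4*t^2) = 5*t^2 - 4*t - 57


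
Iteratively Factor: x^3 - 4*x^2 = (x)*(x^2 - 4*x) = x*(x - 4)*(x)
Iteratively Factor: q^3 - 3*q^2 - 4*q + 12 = (q + 2)*(q^2 - 5*q + 6) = (q - 3)*(q + 2)*(q - 2)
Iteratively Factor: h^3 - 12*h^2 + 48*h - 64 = (h - 4)*(h^2 - 8*h + 16) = (h - 4)^2*(h - 4)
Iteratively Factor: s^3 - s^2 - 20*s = (s)*(s^2 - s - 20) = s*(s - 5)*(s + 4)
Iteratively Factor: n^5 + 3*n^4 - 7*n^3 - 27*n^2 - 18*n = (n + 3)*(n^4 - 7*n^2 - 6*n) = n*(n + 3)*(n^3 - 7*n - 6) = n*(n + 1)*(n + 3)*(n^2 - n - 6) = n*(n - 3)*(n + 1)*(n + 3)*(n + 2)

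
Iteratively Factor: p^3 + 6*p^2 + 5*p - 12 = (p - 1)*(p^2 + 7*p + 12) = (p - 1)*(p + 4)*(p + 3)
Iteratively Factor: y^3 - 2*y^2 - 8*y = (y - 4)*(y^2 + 2*y) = (y - 4)*(y + 2)*(y)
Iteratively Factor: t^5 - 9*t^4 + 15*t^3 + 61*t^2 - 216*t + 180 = (t - 2)*(t^4 - 7*t^3 + t^2 + 63*t - 90) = (t - 2)*(t + 3)*(t^3 - 10*t^2 + 31*t - 30) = (t - 3)*(t - 2)*(t + 3)*(t^2 - 7*t + 10) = (t - 5)*(t - 3)*(t - 2)*(t + 3)*(t - 2)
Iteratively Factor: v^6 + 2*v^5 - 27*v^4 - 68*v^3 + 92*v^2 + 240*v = (v + 2)*(v^5 - 27*v^3 - 14*v^2 + 120*v) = (v + 2)*(v + 4)*(v^4 - 4*v^3 - 11*v^2 + 30*v) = (v - 2)*(v + 2)*(v + 4)*(v^3 - 2*v^2 - 15*v) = v*(v - 2)*(v + 2)*(v + 4)*(v^2 - 2*v - 15) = v*(v - 5)*(v - 2)*(v + 2)*(v + 4)*(v + 3)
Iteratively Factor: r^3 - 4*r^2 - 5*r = (r)*(r^2 - 4*r - 5) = r*(r - 5)*(r + 1)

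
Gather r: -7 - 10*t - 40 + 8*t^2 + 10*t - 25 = 8*t^2 - 72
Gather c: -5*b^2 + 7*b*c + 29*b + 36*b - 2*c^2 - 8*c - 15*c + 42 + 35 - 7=-5*b^2 + 65*b - 2*c^2 + c*(7*b - 23) + 70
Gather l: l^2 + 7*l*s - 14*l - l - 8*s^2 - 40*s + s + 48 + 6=l^2 + l*(7*s - 15) - 8*s^2 - 39*s + 54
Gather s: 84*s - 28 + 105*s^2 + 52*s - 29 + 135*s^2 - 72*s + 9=240*s^2 + 64*s - 48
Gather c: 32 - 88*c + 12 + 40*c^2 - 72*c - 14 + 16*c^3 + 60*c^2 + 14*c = 16*c^3 + 100*c^2 - 146*c + 30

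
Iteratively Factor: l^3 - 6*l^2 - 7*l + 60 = (l - 4)*(l^2 - 2*l - 15) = (l - 4)*(l + 3)*(l - 5)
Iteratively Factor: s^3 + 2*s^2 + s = (s + 1)*(s^2 + s) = s*(s + 1)*(s + 1)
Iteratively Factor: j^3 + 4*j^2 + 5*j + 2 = (j + 2)*(j^2 + 2*j + 1) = (j + 1)*(j + 2)*(j + 1)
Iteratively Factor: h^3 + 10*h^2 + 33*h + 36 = (h + 3)*(h^2 + 7*h + 12) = (h + 3)*(h + 4)*(h + 3)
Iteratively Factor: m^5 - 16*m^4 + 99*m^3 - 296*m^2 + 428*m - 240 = (m - 3)*(m^4 - 13*m^3 + 60*m^2 - 116*m + 80) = (m - 3)*(m - 2)*(m^3 - 11*m^2 + 38*m - 40) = (m - 5)*(m - 3)*(m - 2)*(m^2 - 6*m + 8) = (m - 5)*(m - 4)*(m - 3)*(m - 2)*(m - 2)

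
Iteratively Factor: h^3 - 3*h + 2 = (h - 1)*(h^2 + h - 2) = (h - 1)^2*(h + 2)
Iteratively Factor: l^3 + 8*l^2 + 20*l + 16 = (l + 2)*(l^2 + 6*l + 8) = (l + 2)*(l + 4)*(l + 2)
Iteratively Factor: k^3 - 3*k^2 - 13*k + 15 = (k + 3)*(k^2 - 6*k + 5) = (k - 1)*(k + 3)*(k - 5)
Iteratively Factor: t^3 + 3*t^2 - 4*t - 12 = (t - 2)*(t^2 + 5*t + 6) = (t - 2)*(t + 3)*(t + 2)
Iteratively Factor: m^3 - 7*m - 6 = (m + 2)*(m^2 - 2*m - 3) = (m + 1)*(m + 2)*(m - 3)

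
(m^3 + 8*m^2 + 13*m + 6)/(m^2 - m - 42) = (m^2 + 2*m + 1)/(m - 7)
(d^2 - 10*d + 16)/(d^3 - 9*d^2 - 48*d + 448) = (d - 2)/(d^2 - d - 56)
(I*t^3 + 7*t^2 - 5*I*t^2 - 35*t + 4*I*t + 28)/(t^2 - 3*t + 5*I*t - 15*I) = (I*t^3 + t^2*(7 - 5*I) + t*(-35 + 4*I) + 28)/(t^2 + t*(-3 + 5*I) - 15*I)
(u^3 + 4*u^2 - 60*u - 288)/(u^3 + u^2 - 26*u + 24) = (u^2 - 2*u - 48)/(u^2 - 5*u + 4)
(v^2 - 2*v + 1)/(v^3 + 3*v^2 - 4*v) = (v - 1)/(v*(v + 4))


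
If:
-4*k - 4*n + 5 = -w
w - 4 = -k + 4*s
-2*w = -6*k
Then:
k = w/3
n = 5/4 - w/12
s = w/3 - 1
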